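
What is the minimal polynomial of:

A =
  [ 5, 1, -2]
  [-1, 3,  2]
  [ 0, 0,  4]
x^2 - 8*x + 16

The characteristic polynomial is χ_A(x) = (x - 4)^3, so the eigenvalues are known. The minimal polynomial is
  m_A(x) = Π_λ (x − λ)^{k_λ}
where k_λ is the size of the *largest* Jordan block for λ (equivalently, the smallest k with (A − λI)^k v = 0 for every generalised eigenvector v of λ).

  λ = 4: largest Jordan block has size 2, contributing (x − 4)^2

So m_A(x) = (x - 4)^2 = x^2 - 8*x + 16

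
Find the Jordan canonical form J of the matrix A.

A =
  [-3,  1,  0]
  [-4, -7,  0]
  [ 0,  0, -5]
J_2(-5) ⊕ J_1(-5)

The characteristic polynomial is
  det(x·I − A) = x^3 + 15*x^2 + 75*x + 125 = (x + 5)^3

Eigenvalues and multiplicities (the geometric multiplicity of λ is n − rank(A − λI), which equals the number of Jordan blocks for λ):
  λ = -5: algebraic multiplicity = 3, geometric multiplicity = 2

Determining the block sizes for each eigenvalue:
  λ = -5: 2 blocks summing to 3 forces exactly one block of size 2 and the rest size 1 → block sizes [2, 1]

Assembling the blocks gives a Jordan form
J =
  [-5,  1,  0]
  [ 0, -5,  0]
  [ 0,  0, -5]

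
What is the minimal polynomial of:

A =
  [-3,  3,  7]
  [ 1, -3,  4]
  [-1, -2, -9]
x^3 + 15*x^2 + 75*x + 125

The characteristic polynomial is χ_A(x) = (x + 5)^3, so the eigenvalues are known. The minimal polynomial is
  m_A(x) = Π_λ (x − λ)^{k_λ}
where k_λ is the size of the *largest* Jordan block for λ (equivalently, the smallest k with (A − λI)^k v = 0 for every generalised eigenvector v of λ).

  λ = -5: largest Jordan block has size 3, contributing (x + 5)^3

So m_A(x) = (x + 5)^3 = x^3 + 15*x^2 + 75*x + 125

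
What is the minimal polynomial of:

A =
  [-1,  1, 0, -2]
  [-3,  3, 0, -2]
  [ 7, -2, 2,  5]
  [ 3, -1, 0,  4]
x^2 - 4*x + 4

The characteristic polynomial is χ_A(x) = (x - 2)^4, so the eigenvalues are known. The minimal polynomial is
  m_A(x) = Π_λ (x − λ)^{k_λ}
where k_λ is the size of the *largest* Jordan block for λ (equivalently, the smallest k with (A − λI)^k v = 0 for every generalised eigenvector v of λ).

  λ = 2: largest Jordan block has size 2, contributing (x − 2)^2

So m_A(x) = (x - 2)^2 = x^2 - 4*x + 4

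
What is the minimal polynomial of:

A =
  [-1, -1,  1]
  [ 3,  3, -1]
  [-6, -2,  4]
x^2 - 4*x + 4

The characteristic polynomial is χ_A(x) = (x - 2)^3, so the eigenvalues are known. The minimal polynomial is
  m_A(x) = Π_λ (x − λ)^{k_λ}
where k_λ is the size of the *largest* Jordan block for λ (equivalently, the smallest k with (A − λI)^k v = 0 for every generalised eigenvector v of λ).

  λ = 2: largest Jordan block has size 2, contributing (x − 2)^2

So m_A(x) = (x - 2)^2 = x^2 - 4*x + 4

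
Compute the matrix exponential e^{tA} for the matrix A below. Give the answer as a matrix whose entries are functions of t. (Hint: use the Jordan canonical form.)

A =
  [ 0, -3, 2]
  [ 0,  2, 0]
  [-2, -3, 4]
e^{tA} =
  [-2*t*exp(2*t) + exp(2*t), -3*t*exp(2*t), 2*t*exp(2*t)]
  [0, exp(2*t), 0]
  [-2*t*exp(2*t), -3*t*exp(2*t), 2*t*exp(2*t) + exp(2*t)]

Strategy: write A = P · J · P⁻¹ where J is a Jordan canonical form, so e^{tA} = P · e^{tJ} · P⁻¹, and e^{tJ} can be computed block-by-block.

A has Jordan form
J =
  [2, 1, 0]
  [0, 2, 0]
  [0, 0, 2]
(up to reordering of blocks).

Per-block formulas:
  For a 2×2 Jordan block J_2(2): exp(t · J_2(2)) = e^(2t)·(I + t·N), where N is the 2×2 nilpotent shift.
  For a 1×1 block at λ = 2: exp(t · [2]) = [e^(2t)].

After assembling e^{tJ} and conjugating by P, we get:

e^{tA} =
  [-2*t*exp(2*t) + exp(2*t), -3*t*exp(2*t), 2*t*exp(2*t)]
  [0, exp(2*t), 0]
  [-2*t*exp(2*t), -3*t*exp(2*t), 2*t*exp(2*t) + exp(2*t)]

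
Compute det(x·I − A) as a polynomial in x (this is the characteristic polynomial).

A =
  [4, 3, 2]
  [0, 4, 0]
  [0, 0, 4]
x^3 - 12*x^2 + 48*x - 64

Expanding det(x·I − A) (e.g. by cofactor expansion or by noting that A is similar to its Jordan form J, which has the same characteristic polynomial as A) gives
  χ_A(x) = x^3 - 12*x^2 + 48*x - 64
which factors as (x - 4)^3. The eigenvalues (with algebraic multiplicities) are λ = 4 with multiplicity 3.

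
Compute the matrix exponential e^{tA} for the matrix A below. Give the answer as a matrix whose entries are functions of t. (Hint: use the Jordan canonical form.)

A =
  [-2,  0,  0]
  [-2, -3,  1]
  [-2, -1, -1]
e^{tA} =
  [exp(-2*t), 0, 0]
  [-2*t*exp(-2*t), -t*exp(-2*t) + exp(-2*t), t*exp(-2*t)]
  [-2*t*exp(-2*t), -t*exp(-2*t), t*exp(-2*t) + exp(-2*t)]

Strategy: write A = P · J · P⁻¹ where J is a Jordan canonical form, so e^{tA} = P · e^{tJ} · P⁻¹, and e^{tJ} can be computed block-by-block.

A has Jordan form
J =
  [-2,  1,  0]
  [ 0, -2,  0]
  [ 0,  0, -2]
(up to reordering of blocks).

Per-block formulas:
  For a 1×1 block at λ = -2: exp(t · [-2]) = [e^(-2t)].
  For a 2×2 Jordan block J_2(-2): exp(t · J_2(-2)) = e^(-2t)·(I + t·N), where N is the 2×2 nilpotent shift.

After assembling e^{tJ} and conjugating by P, we get:

e^{tA} =
  [exp(-2*t), 0, 0]
  [-2*t*exp(-2*t), -t*exp(-2*t) + exp(-2*t), t*exp(-2*t)]
  [-2*t*exp(-2*t), -t*exp(-2*t), t*exp(-2*t) + exp(-2*t)]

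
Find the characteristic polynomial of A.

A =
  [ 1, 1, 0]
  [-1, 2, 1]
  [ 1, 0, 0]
x^3 - 3*x^2 + 3*x - 1

Expanding det(x·I − A) (e.g. by cofactor expansion or by noting that A is similar to its Jordan form J, which has the same characteristic polynomial as A) gives
  χ_A(x) = x^3 - 3*x^2 + 3*x - 1
which factors as (x - 1)^3. The eigenvalues (with algebraic multiplicities) are λ = 1 with multiplicity 3.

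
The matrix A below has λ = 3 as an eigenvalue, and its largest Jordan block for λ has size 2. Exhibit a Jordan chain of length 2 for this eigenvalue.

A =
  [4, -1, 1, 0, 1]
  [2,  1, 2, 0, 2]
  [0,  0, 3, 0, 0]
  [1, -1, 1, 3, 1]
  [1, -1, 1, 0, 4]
A Jordan chain for λ = 3 of length 2:
v_1 = (1, 2, 0, 1, 1)ᵀ
v_2 = (1, 0, 0, 0, 0)ᵀ

Let N = A − (3)·I. We want v_2 with N^2 v_2 = 0 but N^1 v_2 ≠ 0; then v_{j-1} := N · v_j for j = 2, …, 2.

Pick v_2 = (1, 0, 0, 0, 0)ᵀ.
Then v_1 = N · v_2 = (1, 2, 0, 1, 1)ᵀ.

Sanity check: (A − (3)·I) v_1 = (0, 0, 0, 0, 0)ᵀ = 0. ✓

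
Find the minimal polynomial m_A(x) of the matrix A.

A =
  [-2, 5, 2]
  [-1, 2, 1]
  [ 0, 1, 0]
x^3

The characteristic polynomial is χ_A(x) = x^3, so the eigenvalues are known. The minimal polynomial is
  m_A(x) = Π_λ (x − λ)^{k_λ}
where k_λ is the size of the *largest* Jordan block for λ (equivalently, the smallest k with (A − λI)^k v = 0 for every generalised eigenvector v of λ).

  λ = 0: largest Jordan block has size 3, contributing (x − 0)^3

So m_A(x) = x^3 = x^3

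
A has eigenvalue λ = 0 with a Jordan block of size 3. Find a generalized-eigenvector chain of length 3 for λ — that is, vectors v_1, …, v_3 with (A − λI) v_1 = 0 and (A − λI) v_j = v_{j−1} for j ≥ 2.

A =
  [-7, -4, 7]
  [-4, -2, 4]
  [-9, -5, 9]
A Jordan chain for λ = 0 of length 3:
v_1 = (2, 0, 2)ᵀ
v_2 = (-7, -4, -9)ᵀ
v_3 = (1, 0, 0)ᵀ

Let N = A − (0)·I. We want v_3 with N^3 v_3 = 0 but N^2 v_3 ≠ 0; then v_{j-1} := N · v_j for j = 3, …, 2.

Pick v_3 = (1, 0, 0)ᵀ.
Then v_2 = N · v_3 = (-7, -4, -9)ᵀ.
Then v_1 = N · v_2 = (2, 0, 2)ᵀ.

Sanity check: (A − (0)·I) v_1 = (0, 0, 0)ᵀ = 0. ✓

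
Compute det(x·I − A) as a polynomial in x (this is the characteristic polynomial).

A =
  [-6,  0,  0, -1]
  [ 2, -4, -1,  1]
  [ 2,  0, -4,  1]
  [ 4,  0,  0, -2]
x^4 + 16*x^3 + 96*x^2 + 256*x + 256

Expanding det(x·I − A) (e.g. by cofactor expansion or by noting that A is similar to its Jordan form J, which has the same characteristic polynomial as A) gives
  χ_A(x) = x^4 + 16*x^3 + 96*x^2 + 256*x + 256
which factors as (x + 4)^4. The eigenvalues (with algebraic multiplicities) are λ = -4 with multiplicity 4.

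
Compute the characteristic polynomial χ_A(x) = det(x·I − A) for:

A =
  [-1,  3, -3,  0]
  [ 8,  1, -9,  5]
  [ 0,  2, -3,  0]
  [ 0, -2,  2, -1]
x^4 + 4*x^3 + 6*x^2 + 4*x + 1

Expanding det(x·I − A) (e.g. by cofactor expansion or by noting that A is similar to its Jordan form J, which has the same characteristic polynomial as A) gives
  χ_A(x) = x^4 + 4*x^3 + 6*x^2 + 4*x + 1
which factors as (x + 1)^4. The eigenvalues (with algebraic multiplicities) are λ = -1 with multiplicity 4.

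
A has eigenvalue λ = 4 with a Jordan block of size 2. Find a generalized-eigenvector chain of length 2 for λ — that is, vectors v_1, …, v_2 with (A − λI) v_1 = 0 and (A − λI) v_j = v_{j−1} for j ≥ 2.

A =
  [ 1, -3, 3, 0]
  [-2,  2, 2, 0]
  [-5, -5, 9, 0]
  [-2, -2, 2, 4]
A Jordan chain for λ = 4 of length 2:
v_1 = (-3, -2, -5, -2)ᵀ
v_2 = (1, 0, 0, 0)ᵀ

Let N = A − (4)·I. We want v_2 with N^2 v_2 = 0 but N^1 v_2 ≠ 0; then v_{j-1} := N · v_j for j = 2, …, 2.

Pick v_2 = (1, 0, 0, 0)ᵀ.
Then v_1 = N · v_2 = (-3, -2, -5, -2)ᵀ.

Sanity check: (A − (4)·I) v_1 = (0, 0, 0, 0)ᵀ = 0. ✓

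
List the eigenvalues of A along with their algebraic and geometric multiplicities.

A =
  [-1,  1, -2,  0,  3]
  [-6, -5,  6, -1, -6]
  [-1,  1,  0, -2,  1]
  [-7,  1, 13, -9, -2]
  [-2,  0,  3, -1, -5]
λ = -4: alg = 5, geom = 2

Step 1 — factor the characteristic polynomial to read off the algebraic multiplicities:
  χ_A(x) = (x + 4)^5

Step 2 — compute geometric multiplicities via the rank-nullity identity g(λ) = n − rank(A − λI):
  rank(A − (-4)·I) = 3, so dim ker(A − (-4)·I) = n − 3 = 2

Summary:
  λ = -4: algebraic multiplicity = 5, geometric multiplicity = 2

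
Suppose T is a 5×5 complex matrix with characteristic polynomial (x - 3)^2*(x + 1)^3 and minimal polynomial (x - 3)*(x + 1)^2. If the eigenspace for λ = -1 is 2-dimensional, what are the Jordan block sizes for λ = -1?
Block sizes for λ = -1: [2, 1]

Step 1 — from the characteristic polynomial, algebraic multiplicity of λ = -1 is 3. From dim ker(T − (-1)·I) = 2, there are exactly 2 Jordan blocks for λ = -1.
Step 2 — from the minimal polynomial, the factor (x + 1)^2 tells us the largest block for λ = -1 has size 2.
Step 3 — with total size 3, 2 blocks, and largest block 2, the block sizes (in nonincreasing order) are [2, 1].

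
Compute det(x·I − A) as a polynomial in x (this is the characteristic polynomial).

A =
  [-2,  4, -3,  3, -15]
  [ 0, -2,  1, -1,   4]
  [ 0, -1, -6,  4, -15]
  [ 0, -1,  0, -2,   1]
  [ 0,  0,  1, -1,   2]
x^5 + 10*x^4 + 40*x^3 + 80*x^2 + 80*x + 32

Expanding det(x·I − A) (e.g. by cofactor expansion or by noting that A is similar to its Jordan form J, which has the same characteristic polynomial as A) gives
  χ_A(x) = x^5 + 10*x^4 + 40*x^3 + 80*x^2 + 80*x + 32
which factors as (x + 2)^5. The eigenvalues (with algebraic multiplicities) are λ = -2 with multiplicity 5.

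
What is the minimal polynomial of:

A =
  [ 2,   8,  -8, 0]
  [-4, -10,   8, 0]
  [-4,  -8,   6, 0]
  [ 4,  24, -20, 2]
x^2 - 4

The characteristic polynomial is χ_A(x) = (x - 2)^2*(x + 2)^2, so the eigenvalues are known. The minimal polynomial is
  m_A(x) = Π_λ (x − λ)^{k_λ}
where k_λ is the size of the *largest* Jordan block for λ (equivalently, the smallest k with (A − λI)^k v = 0 for every generalised eigenvector v of λ).

  λ = -2: largest Jordan block has size 1, contributing (x + 2)
  λ = 2: largest Jordan block has size 1, contributing (x − 2)

So m_A(x) = (x - 2)*(x + 2) = x^2 - 4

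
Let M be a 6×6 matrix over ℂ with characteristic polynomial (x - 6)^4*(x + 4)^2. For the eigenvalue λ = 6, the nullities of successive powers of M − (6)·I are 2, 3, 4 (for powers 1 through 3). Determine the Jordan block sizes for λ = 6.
Block sizes for λ = 6: [3, 1]

From the dimensions of kernels of powers, the number of Jordan blocks of size at least j is d_j − d_{j−1} where d_j = dim ker(N^j) (with d_0 = 0). Computing the differences gives [2, 1, 1].
The number of blocks of size exactly k is (#blocks of size ≥ k) − (#blocks of size ≥ k + 1), so the partition is: 1 block(s) of size 1, 1 block(s) of size 3.
In nonincreasing order the block sizes are [3, 1].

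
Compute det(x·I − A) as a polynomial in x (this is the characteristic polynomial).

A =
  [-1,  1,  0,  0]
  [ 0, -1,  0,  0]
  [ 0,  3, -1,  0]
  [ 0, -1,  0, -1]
x^4 + 4*x^3 + 6*x^2 + 4*x + 1

Expanding det(x·I − A) (e.g. by cofactor expansion or by noting that A is similar to its Jordan form J, which has the same characteristic polynomial as A) gives
  χ_A(x) = x^4 + 4*x^3 + 6*x^2 + 4*x + 1
which factors as (x + 1)^4. The eigenvalues (with algebraic multiplicities) are λ = -1 with multiplicity 4.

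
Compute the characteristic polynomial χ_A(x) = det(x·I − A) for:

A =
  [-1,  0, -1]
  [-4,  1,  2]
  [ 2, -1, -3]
x^3 + 3*x^2 + 3*x + 1

Expanding det(x·I − A) (e.g. by cofactor expansion or by noting that A is similar to its Jordan form J, which has the same characteristic polynomial as A) gives
  χ_A(x) = x^3 + 3*x^2 + 3*x + 1
which factors as (x + 1)^3. The eigenvalues (with algebraic multiplicities) are λ = -1 with multiplicity 3.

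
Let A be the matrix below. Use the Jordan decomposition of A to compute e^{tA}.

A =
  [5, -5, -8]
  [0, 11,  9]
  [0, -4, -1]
e^{tA} =
  [exp(5*t), t^2*exp(5*t) - 5*t*exp(5*t), 3*t^2*exp(5*t)/2 - 8*t*exp(5*t)]
  [0, 6*t*exp(5*t) + exp(5*t), 9*t*exp(5*t)]
  [0, -4*t*exp(5*t), -6*t*exp(5*t) + exp(5*t)]

Strategy: write A = P · J · P⁻¹ where J is a Jordan canonical form, so e^{tA} = P · e^{tJ} · P⁻¹, and e^{tJ} can be computed block-by-block.

A has Jordan form
J =
  [5, 1, 0]
  [0, 5, 1]
  [0, 0, 5]
(up to reordering of blocks).

Per-block formulas:
  For a 3×3 Jordan block J_3(5): exp(t · J_3(5)) = e^(5t)·(I + t·N + (t^2/2)·N^2), where N is the 3×3 nilpotent shift.

After assembling e^{tJ} and conjugating by P, we get:

e^{tA} =
  [exp(5*t), t^2*exp(5*t) - 5*t*exp(5*t), 3*t^2*exp(5*t)/2 - 8*t*exp(5*t)]
  [0, 6*t*exp(5*t) + exp(5*t), 9*t*exp(5*t)]
  [0, -4*t*exp(5*t), -6*t*exp(5*t) + exp(5*t)]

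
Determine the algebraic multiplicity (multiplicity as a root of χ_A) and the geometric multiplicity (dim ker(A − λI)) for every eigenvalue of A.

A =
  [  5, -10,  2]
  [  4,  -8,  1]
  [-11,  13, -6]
λ = -3: alg = 3, geom = 1

Step 1 — factor the characteristic polynomial to read off the algebraic multiplicities:
  χ_A(x) = (x + 3)^3

Step 2 — compute geometric multiplicities via the rank-nullity identity g(λ) = n − rank(A − λI):
  rank(A − (-3)·I) = 2, so dim ker(A − (-3)·I) = n − 2 = 1

Summary:
  λ = -3: algebraic multiplicity = 3, geometric multiplicity = 1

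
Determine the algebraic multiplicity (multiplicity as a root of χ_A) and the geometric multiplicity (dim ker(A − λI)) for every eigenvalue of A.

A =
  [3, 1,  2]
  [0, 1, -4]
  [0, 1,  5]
λ = 3: alg = 3, geom = 2

Step 1 — factor the characteristic polynomial to read off the algebraic multiplicities:
  χ_A(x) = (x - 3)^3

Step 2 — compute geometric multiplicities via the rank-nullity identity g(λ) = n − rank(A − λI):
  rank(A − (3)·I) = 1, so dim ker(A − (3)·I) = n − 1 = 2

Summary:
  λ = 3: algebraic multiplicity = 3, geometric multiplicity = 2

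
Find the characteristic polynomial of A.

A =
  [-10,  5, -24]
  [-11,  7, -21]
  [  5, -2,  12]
x^3 - 9*x^2 + 27*x - 27

Expanding det(x·I − A) (e.g. by cofactor expansion or by noting that A is similar to its Jordan form J, which has the same characteristic polynomial as A) gives
  χ_A(x) = x^3 - 9*x^2 + 27*x - 27
which factors as (x - 3)^3. The eigenvalues (with algebraic multiplicities) are λ = 3 with multiplicity 3.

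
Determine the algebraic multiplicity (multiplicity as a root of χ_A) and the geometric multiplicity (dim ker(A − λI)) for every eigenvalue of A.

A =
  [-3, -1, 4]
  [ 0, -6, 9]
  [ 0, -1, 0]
λ = -3: alg = 3, geom = 1

Step 1 — factor the characteristic polynomial to read off the algebraic multiplicities:
  χ_A(x) = (x + 3)^3

Step 2 — compute geometric multiplicities via the rank-nullity identity g(λ) = n − rank(A − λI):
  rank(A − (-3)·I) = 2, so dim ker(A − (-3)·I) = n − 2 = 1

Summary:
  λ = -3: algebraic multiplicity = 3, geometric multiplicity = 1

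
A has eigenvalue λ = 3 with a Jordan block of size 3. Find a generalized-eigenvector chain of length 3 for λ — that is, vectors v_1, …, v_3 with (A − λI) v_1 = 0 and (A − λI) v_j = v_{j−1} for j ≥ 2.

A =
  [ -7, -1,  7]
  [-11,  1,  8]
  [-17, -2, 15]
A Jordan chain for λ = 3 of length 3:
v_1 = (-8, -4, -12)ᵀ
v_2 = (-10, -11, -17)ᵀ
v_3 = (1, 0, 0)ᵀ

Let N = A − (3)·I. We want v_3 with N^3 v_3 = 0 but N^2 v_3 ≠ 0; then v_{j-1} := N · v_j for j = 3, …, 2.

Pick v_3 = (1, 0, 0)ᵀ.
Then v_2 = N · v_3 = (-10, -11, -17)ᵀ.
Then v_1 = N · v_2 = (-8, -4, -12)ᵀ.

Sanity check: (A − (3)·I) v_1 = (0, 0, 0)ᵀ = 0. ✓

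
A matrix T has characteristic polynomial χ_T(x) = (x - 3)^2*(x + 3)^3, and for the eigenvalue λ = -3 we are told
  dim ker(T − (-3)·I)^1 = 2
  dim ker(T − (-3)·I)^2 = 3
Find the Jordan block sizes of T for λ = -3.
Block sizes for λ = -3: [2, 1]

From the dimensions of kernels of powers, the number of Jordan blocks of size at least j is d_j − d_{j−1} where d_j = dim ker(N^j) (with d_0 = 0). Computing the differences gives [2, 1].
The number of blocks of size exactly k is (#blocks of size ≥ k) − (#blocks of size ≥ k + 1), so the partition is: 1 block(s) of size 1, 1 block(s) of size 2.
In nonincreasing order the block sizes are [2, 1].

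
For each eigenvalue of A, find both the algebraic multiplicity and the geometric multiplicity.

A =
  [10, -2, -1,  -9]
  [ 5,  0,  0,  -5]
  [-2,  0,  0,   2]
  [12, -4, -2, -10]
λ = 0: alg = 4, geom = 2

Step 1 — factor the characteristic polynomial to read off the algebraic multiplicities:
  χ_A(x) = x^4

Step 2 — compute geometric multiplicities via the rank-nullity identity g(λ) = n − rank(A − λI):
  rank(A − (0)·I) = 2, so dim ker(A − (0)·I) = n − 2 = 2

Summary:
  λ = 0: algebraic multiplicity = 4, geometric multiplicity = 2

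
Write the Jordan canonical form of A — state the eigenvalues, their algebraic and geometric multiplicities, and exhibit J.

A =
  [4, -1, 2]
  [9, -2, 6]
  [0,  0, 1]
J_2(1) ⊕ J_1(1)

The characteristic polynomial is
  det(x·I − A) = x^3 - 3*x^2 + 3*x - 1 = (x - 1)^3

Eigenvalues and multiplicities (the geometric multiplicity of λ is n − rank(A − λI), which equals the number of Jordan blocks for λ):
  λ = 1: algebraic multiplicity = 3, geometric multiplicity = 2

Determining the block sizes for each eigenvalue:
  λ = 1: 2 blocks summing to 3 forces exactly one block of size 2 and the rest size 1 → block sizes [2, 1]

Assembling the blocks gives a Jordan form
J =
  [1, 1, 0]
  [0, 1, 0]
  [0, 0, 1]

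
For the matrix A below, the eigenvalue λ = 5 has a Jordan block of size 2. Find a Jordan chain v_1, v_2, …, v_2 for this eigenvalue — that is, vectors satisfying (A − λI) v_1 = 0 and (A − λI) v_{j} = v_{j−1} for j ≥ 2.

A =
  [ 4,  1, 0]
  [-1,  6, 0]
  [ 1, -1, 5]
A Jordan chain for λ = 5 of length 2:
v_1 = (-1, -1, 1)ᵀ
v_2 = (1, 0, 0)ᵀ

Let N = A − (5)·I. We want v_2 with N^2 v_2 = 0 but N^1 v_2 ≠ 0; then v_{j-1} := N · v_j for j = 2, …, 2.

Pick v_2 = (1, 0, 0)ᵀ.
Then v_1 = N · v_2 = (-1, -1, 1)ᵀ.

Sanity check: (A − (5)·I) v_1 = (0, 0, 0)ᵀ = 0. ✓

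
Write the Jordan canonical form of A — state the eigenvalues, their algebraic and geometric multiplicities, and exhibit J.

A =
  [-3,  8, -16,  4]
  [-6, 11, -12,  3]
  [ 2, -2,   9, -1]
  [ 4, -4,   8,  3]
J_2(5) ⊕ J_1(5) ⊕ J_1(5)

The characteristic polynomial is
  det(x·I − A) = x^4 - 20*x^3 + 150*x^2 - 500*x + 625 = (x - 5)^4

Eigenvalues and multiplicities (the geometric multiplicity of λ is n − rank(A − λI), which equals the number of Jordan blocks for λ):
  λ = 5: algebraic multiplicity = 4, geometric multiplicity = 3

Determining the block sizes for each eigenvalue:
  λ = 5: 3 blocks summing to 4 forces exactly one block of size 2 and the rest size 1 → block sizes [2, 1, 1]

Assembling the blocks gives a Jordan form
J =
  [5, 1, 0, 0]
  [0, 5, 0, 0]
  [0, 0, 5, 0]
  [0, 0, 0, 5]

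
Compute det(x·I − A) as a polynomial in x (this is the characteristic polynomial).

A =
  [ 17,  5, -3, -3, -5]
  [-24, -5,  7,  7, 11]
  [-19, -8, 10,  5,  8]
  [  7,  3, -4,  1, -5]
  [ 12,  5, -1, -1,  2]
x^5 - 25*x^4 + 250*x^3 - 1250*x^2 + 3125*x - 3125

Expanding det(x·I − A) (e.g. by cofactor expansion or by noting that A is similar to its Jordan form J, which has the same characteristic polynomial as A) gives
  χ_A(x) = x^5 - 25*x^4 + 250*x^3 - 1250*x^2 + 3125*x - 3125
which factors as (x - 5)^5. The eigenvalues (with algebraic multiplicities) are λ = 5 with multiplicity 5.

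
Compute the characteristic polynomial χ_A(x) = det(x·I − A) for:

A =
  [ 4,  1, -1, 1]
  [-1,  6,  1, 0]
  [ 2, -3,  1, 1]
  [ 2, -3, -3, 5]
x^4 - 16*x^3 + 96*x^2 - 256*x + 256

Expanding det(x·I − A) (e.g. by cofactor expansion or by noting that A is similar to its Jordan form J, which has the same characteristic polynomial as A) gives
  χ_A(x) = x^4 - 16*x^3 + 96*x^2 - 256*x + 256
which factors as (x - 4)^4. The eigenvalues (with algebraic multiplicities) are λ = 4 with multiplicity 4.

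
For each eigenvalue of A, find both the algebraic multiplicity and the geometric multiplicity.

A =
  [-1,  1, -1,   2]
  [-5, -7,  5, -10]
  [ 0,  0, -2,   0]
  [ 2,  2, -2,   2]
λ = -2: alg = 4, geom = 3

Step 1 — factor the characteristic polynomial to read off the algebraic multiplicities:
  χ_A(x) = (x + 2)^4

Step 2 — compute geometric multiplicities via the rank-nullity identity g(λ) = n − rank(A − λI):
  rank(A − (-2)·I) = 1, so dim ker(A − (-2)·I) = n − 1 = 3

Summary:
  λ = -2: algebraic multiplicity = 4, geometric multiplicity = 3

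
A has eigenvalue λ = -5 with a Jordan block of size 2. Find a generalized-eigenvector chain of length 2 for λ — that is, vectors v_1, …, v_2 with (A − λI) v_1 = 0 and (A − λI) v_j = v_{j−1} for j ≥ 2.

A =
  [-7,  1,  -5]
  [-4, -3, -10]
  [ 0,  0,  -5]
A Jordan chain for λ = -5 of length 2:
v_1 = (-2, -4, 0)ᵀ
v_2 = (1, 0, 0)ᵀ

Let N = A − (-5)·I. We want v_2 with N^2 v_2 = 0 but N^1 v_2 ≠ 0; then v_{j-1} := N · v_j for j = 2, …, 2.

Pick v_2 = (1, 0, 0)ᵀ.
Then v_1 = N · v_2 = (-2, -4, 0)ᵀ.

Sanity check: (A − (-5)·I) v_1 = (0, 0, 0)ᵀ = 0. ✓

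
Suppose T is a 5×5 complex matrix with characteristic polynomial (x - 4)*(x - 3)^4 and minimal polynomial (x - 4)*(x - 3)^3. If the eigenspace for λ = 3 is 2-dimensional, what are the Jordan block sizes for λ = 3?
Block sizes for λ = 3: [3, 1]

Step 1 — from the characteristic polynomial, algebraic multiplicity of λ = 3 is 4. From dim ker(T − (3)·I) = 2, there are exactly 2 Jordan blocks for λ = 3.
Step 2 — from the minimal polynomial, the factor (x − 3)^3 tells us the largest block for λ = 3 has size 3.
Step 3 — with total size 4, 2 blocks, and largest block 3, the block sizes (in nonincreasing order) are [3, 1].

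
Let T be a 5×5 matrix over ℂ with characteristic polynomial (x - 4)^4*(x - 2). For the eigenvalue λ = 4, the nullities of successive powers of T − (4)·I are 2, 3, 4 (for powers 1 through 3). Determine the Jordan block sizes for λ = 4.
Block sizes for λ = 4: [3, 1]

From the dimensions of kernels of powers, the number of Jordan blocks of size at least j is d_j − d_{j−1} where d_j = dim ker(N^j) (with d_0 = 0). Computing the differences gives [2, 1, 1].
The number of blocks of size exactly k is (#blocks of size ≥ k) − (#blocks of size ≥ k + 1), so the partition is: 1 block(s) of size 1, 1 block(s) of size 3.
In nonincreasing order the block sizes are [3, 1].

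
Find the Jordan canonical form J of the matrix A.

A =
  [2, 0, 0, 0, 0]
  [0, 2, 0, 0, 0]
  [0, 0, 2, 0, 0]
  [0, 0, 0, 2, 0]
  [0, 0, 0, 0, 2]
J_1(2) ⊕ J_1(2) ⊕ J_1(2) ⊕ J_1(2) ⊕ J_1(2)

The characteristic polynomial is
  det(x·I − A) = x^5 - 10*x^4 + 40*x^3 - 80*x^2 + 80*x - 32 = (x - 2)^5

Eigenvalues and multiplicities (the geometric multiplicity of λ is n − rank(A − λI), which equals the number of Jordan blocks for λ):
  λ = 2: algebraic multiplicity = 5, geometric multiplicity = 5

Determining the block sizes for each eigenvalue:
  λ = 2: gm = am = 5, so every block has size 1 → block sizes [1, 1, 1, 1, 1]

Assembling the blocks gives a Jordan form
J =
  [2, 0, 0, 0, 0]
  [0, 2, 0, 0, 0]
  [0, 0, 2, 0, 0]
  [0, 0, 0, 2, 0]
  [0, 0, 0, 0, 2]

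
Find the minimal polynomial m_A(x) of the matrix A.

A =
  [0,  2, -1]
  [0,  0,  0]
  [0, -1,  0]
x^3

The characteristic polynomial is χ_A(x) = x^3, so the eigenvalues are known. The minimal polynomial is
  m_A(x) = Π_λ (x − λ)^{k_λ}
where k_λ is the size of the *largest* Jordan block for λ (equivalently, the smallest k with (A − λI)^k v = 0 for every generalised eigenvector v of λ).

  λ = 0: largest Jordan block has size 3, contributing (x − 0)^3

So m_A(x) = x^3 = x^3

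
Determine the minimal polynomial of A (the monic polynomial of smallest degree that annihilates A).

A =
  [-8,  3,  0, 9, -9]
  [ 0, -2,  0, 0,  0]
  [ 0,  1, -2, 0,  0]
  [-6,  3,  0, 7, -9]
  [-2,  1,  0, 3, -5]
x^2 + 4*x + 4

The characteristic polynomial is χ_A(x) = (x + 2)^5, so the eigenvalues are known. The minimal polynomial is
  m_A(x) = Π_λ (x − λ)^{k_λ}
where k_λ is the size of the *largest* Jordan block for λ (equivalently, the smallest k with (A − λI)^k v = 0 for every generalised eigenvector v of λ).

  λ = -2: largest Jordan block has size 2, contributing (x + 2)^2

So m_A(x) = (x + 2)^2 = x^2 + 4*x + 4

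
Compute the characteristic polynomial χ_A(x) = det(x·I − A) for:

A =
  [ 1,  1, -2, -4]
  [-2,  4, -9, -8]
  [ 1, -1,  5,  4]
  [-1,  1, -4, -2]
x^4 - 8*x^3 + 24*x^2 - 32*x + 16

Expanding det(x·I − A) (e.g. by cofactor expansion or by noting that A is similar to its Jordan form J, which has the same characteristic polynomial as A) gives
  χ_A(x) = x^4 - 8*x^3 + 24*x^2 - 32*x + 16
which factors as (x - 2)^4. The eigenvalues (with algebraic multiplicities) are λ = 2 with multiplicity 4.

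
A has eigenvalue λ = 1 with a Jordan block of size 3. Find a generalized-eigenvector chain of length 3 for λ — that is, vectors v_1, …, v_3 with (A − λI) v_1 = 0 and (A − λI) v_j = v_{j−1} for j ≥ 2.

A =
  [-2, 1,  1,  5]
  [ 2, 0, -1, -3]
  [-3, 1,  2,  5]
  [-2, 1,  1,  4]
A Jordan chain for λ = 1 of length 3:
v_1 = (-2, 1, -2, -1)ᵀ
v_2 = (-3, 2, -3, -2)ᵀ
v_3 = (1, 0, 0, 0)ᵀ

Let N = A − (1)·I. We want v_3 with N^3 v_3 = 0 but N^2 v_3 ≠ 0; then v_{j-1} := N · v_j for j = 3, …, 2.

Pick v_3 = (1, 0, 0, 0)ᵀ.
Then v_2 = N · v_3 = (-3, 2, -3, -2)ᵀ.
Then v_1 = N · v_2 = (-2, 1, -2, -1)ᵀ.

Sanity check: (A − (1)·I) v_1 = (0, 0, 0, 0)ᵀ = 0. ✓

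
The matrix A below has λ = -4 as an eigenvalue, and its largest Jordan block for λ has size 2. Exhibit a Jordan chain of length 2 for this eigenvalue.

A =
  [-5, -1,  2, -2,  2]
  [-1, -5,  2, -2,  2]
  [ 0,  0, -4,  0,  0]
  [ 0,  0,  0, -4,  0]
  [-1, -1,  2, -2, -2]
A Jordan chain for λ = -4 of length 2:
v_1 = (-1, -1, 0, 0, -1)ᵀ
v_2 = (1, 0, 0, 0, 0)ᵀ

Let N = A − (-4)·I. We want v_2 with N^2 v_2 = 0 but N^1 v_2 ≠ 0; then v_{j-1} := N · v_j for j = 2, …, 2.

Pick v_2 = (1, 0, 0, 0, 0)ᵀ.
Then v_1 = N · v_2 = (-1, -1, 0, 0, -1)ᵀ.

Sanity check: (A − (-4)·I) v_1 = (0, 0, 0, 0, 0)ᵀ = 0. ✓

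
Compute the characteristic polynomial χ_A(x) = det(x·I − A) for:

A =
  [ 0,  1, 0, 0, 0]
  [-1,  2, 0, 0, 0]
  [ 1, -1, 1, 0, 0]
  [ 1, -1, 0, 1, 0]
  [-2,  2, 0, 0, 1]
x^5 - 5*x^4 + 10*x^3 - 10*x^2 + 5*x - 1

Expanding det(x·I − A) (e.g. by cofactor expansion or by noting that A is similar to its Jordan form J, which has the same characteristic polynomial as A) gives
  χ_A(x) = x^5 - 5*x^4 + 10*x^3 - 10*x^2 + 5*x - 1
which factors as (x - 1)^5. The eigenvalues (with algebraic multiplicities) are λ = 1 with multiplicity 5.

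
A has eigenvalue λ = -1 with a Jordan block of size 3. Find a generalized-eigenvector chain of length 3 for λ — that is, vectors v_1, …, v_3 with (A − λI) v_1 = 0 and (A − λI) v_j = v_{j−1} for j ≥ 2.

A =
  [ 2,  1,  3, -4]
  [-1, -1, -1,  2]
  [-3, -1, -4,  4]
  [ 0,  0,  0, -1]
A Jordan chain for λ = -1 of length 3:
v_1 = (-1, 0, 1, 0)ᵀ
v_2 = (3, -1, -3, 0)ᵀ
v_3 = (1, 0, 0, 0)ᵀ

Let N = A − (-1)·I. We want v_3 with N^3 v_3 = 0 but N^2 v_3 ≠ 0; then v_{j-1} := N · v_j for j = 3, …, 2.

Pick v_3 = (1, 0, 0, 0)ᵀ.
Then v_2 = N · v_3 = (3, -1, -3, 0)ᵀ.
Then v_1 = N · v_2 = (-1, 0, 1, 0)ᵀ.

Sanity check: (A − (-1)·I) v_1 = (0, 0, 0, 0)ᵀ = 0. ✓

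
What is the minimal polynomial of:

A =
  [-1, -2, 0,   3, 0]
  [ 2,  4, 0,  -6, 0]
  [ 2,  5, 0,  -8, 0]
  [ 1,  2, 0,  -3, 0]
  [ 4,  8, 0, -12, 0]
x^2

The characteristic polynomial is χ_A(x) = x^5, so the eigenvalues are known. The minimal polynomial is
  m_A(x) = Π_λ (x − λ)^{k_λ}
where k_λ is the size of the *largest* Jordan block for λ (equivalently, the smallest k with (A − λI)^k v = 0 for every generalised eigenvector v of λ).

  λ = 0: largest Jordan block has size 2, contributing (x − 0)^2

So m_A(x) = x^2 = x^2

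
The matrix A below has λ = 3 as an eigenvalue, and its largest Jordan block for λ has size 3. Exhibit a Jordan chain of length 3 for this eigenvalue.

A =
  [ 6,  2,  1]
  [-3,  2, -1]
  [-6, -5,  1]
A Jordan chain for λ = 3 of length 3:
v_1 = (-3, 0, 9)ᵀ
v_2 = (3, -3, -6)ᵀ
v_3 = (1, 0, 0)ᵀ

Let N = A − (3)·I. We want v_3 with N^3 v_3 = 0 but N^2 v_3 ≠ 0; then v_{j-1} := N · v_j for j = 3, …, 2.

Pick v_3 = (1, 0, 0)ᵀ.
Then v_2 = N · v_3 = (3, -3, -6)ᵀ.
Then v_1 = N · v_2 = (-3, 0, 9)ᵀ.

Sanity check: (A − (3)·I) v_1 = (0, 0, 0)ᵀ = 0. ✓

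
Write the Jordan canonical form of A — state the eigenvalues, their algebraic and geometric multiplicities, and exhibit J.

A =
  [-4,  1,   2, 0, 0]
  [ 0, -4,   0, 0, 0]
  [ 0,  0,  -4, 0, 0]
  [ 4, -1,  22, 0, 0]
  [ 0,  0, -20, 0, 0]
J_2(-4) ⊕ J_1(-4) ⊕ J_1(0) ⊕ J_1(0)

The characteristic polynomial is
  det(x·I − A) = x^5 + 12*x^4 + 48*x^3 + 64*x^2 = x^2*(x + 4)^3

Eigenvalues and multiplicities (the geometric multiplicity of λ is n − rank(A − λI), which equals the number of Jordan blocks for λ):
  λ = -4: algebraic multiplicity = 3, geometric multiplicity = 2
  λ = 0: algebraic multiplicity = 2, geometric multiplicity = 2

Determining the block sizes for each eigenvalue:
  λ = -4: 2 blocks summing to 3 forces exactly one block of size 2 and the rest size 1 → block sizes [2, 1]
  λ = 0: gm = am = 2, so every block has size 1 → block sizes [1, 1]

Assembling the blocks gives a Jordan form
J =
  [-4,  1,  0, 0, 0]
  [ 0, -4,  0, 0, 0]
  [ 0,  0, -4, 0, 0]
  [ 0,  0,  0, 0, 0]
  [ 0,  0,  0, 0, 0]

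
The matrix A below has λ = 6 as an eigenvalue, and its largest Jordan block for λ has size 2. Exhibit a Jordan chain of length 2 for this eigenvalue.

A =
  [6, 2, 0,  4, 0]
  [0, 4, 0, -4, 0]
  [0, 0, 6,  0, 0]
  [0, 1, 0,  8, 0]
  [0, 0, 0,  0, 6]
A Jordan chain for λ = 6 of length 2:
v_1 = (2, -2, 0, 1, 0)ᵀ
v_2 = (0, 1, 0, 0, 0)ᵀ

Let N = A − (6)·I. We want v_2 with N^2 v_2 = 0 but N^1 v_2 ≠ 0; then v_{j-1} := N · v_j for j = 2, …, 2.

Pick v_2 = (0, 1, 0, 0, 0)ᵀ.
Then v_1 = N · v_2 = (2, -2, 0, 1, 0)ᵀ.

Sanity check: (A − (6)·I) v_1 = (0, 0, 0, 0, 0)ᵀ = 0. ✓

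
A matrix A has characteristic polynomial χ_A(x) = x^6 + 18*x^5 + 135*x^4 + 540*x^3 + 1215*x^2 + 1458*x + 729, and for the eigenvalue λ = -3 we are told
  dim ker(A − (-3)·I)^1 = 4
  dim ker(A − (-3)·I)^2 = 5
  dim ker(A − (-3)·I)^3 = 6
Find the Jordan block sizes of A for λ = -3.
Block sizes for λ = -3: [3, 1, 1, 1]

From the dimensions of kernels of powers, the number of Jordan blocks of size at least j is d_j − d_{j−1} where d_j = dim ker(N^j) (with d_0 = 0). Computing the differences gives [4, 1, 1].
The number of blocks of size exactly k is (#blocks of size ≥ k) − (#blocks of size ≥ k + 1), so the partition is: 3 block(s) of size 1, 1 block(s) of size 3.
In nonincreasing order the block sizes are [3, 1, 1, 1].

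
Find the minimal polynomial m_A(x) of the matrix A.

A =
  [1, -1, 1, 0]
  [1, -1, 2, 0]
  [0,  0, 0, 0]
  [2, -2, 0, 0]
x^3

The characteristic polynomial is χ_A(x) = x^4, so the eigenvalues are known. The minimal polynomial is
  m_A(x) = Π_λ (x − λ)^{k_λ}
where k_λ is the size of the *largest* Jordan block for λ (equivalently, the smallest k with (A − λI)^k v = 0 for every generalised eigenvector v of λ).

  λ = 0: largest Jordan block has size 3, contributing (x − 0)^3

So m_A(x) = x^3 = x^3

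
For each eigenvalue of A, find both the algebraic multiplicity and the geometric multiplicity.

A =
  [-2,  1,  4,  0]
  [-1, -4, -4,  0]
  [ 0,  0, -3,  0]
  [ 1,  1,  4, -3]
λ = -3: alg = 4, geom = 3

Step 1 — factor the characteristic polynomial to read off the algebraic multiplicities:
  χ_A(x) = (x + 3)^4

Step 2 — compute geometric multiplicities via the rank-nullity identity g(λ) = n − rank(A − λI):
  rank(A − (-3)·I) = 1, so dim ker(A − (-3)·I) = n − 1 = 3

Summary:
  λ = -3: algebraic multiplicity = 4, geometric multiplicity = 3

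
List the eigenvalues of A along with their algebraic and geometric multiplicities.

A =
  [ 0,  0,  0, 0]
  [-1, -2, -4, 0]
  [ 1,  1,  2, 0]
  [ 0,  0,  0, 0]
λ = 0: alg = 4, geom = 2

Step 1 — factor the characteristic polynomial to read off the algebraic multiplicities:
  χ_A(x) = x^4

Step 2 — compute geometric multiplicities via the rank-nullity identity g(λ) = n − rank(A − λI):
  rank(A − (0)·I) = 2, so dim ker(A − (0)·I) = n − 2 = 2

Summary:
  λ = 0: algebraic multiplicity = 4, geometric multiplicity = 2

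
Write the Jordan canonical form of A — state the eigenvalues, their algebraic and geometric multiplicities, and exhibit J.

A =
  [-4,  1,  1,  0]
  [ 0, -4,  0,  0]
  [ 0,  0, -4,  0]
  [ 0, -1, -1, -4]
J_2(-4) ⊕ J_1(-4) ⊕ J_1(-4)

The characteristic polynomial is
  det(x·I − A) = x^4 + 16*x^3 + 96*x^2 + 256*x + 256 = (x + 4)^4

Eigenvalues and multiplicities (the geometric multiplicity of λ is n − rank(A − λI), which equals the number of Jordan blocks for λ):
  λ = -4: algebraic multiplicity = 4, geometric multiplicity = 3

Determining the block sizes for each eigenvalue:
  λ = -4: 3 blocks summing to 4 forces exactly one block of size 2 and the rest size 1 → block sizes [2, 1, 1]

Assembling the blocks gives a Jordan form
J =
  [-4,  1,  0,  0]
  [ 0, -4,  0,  0]
  [ 0,  0, -4,  0]
  [ 0,  0,  0, -4]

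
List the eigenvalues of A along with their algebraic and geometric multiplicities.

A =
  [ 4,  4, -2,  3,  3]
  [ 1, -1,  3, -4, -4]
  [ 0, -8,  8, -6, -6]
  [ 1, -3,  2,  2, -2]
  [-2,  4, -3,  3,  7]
λ = 4: alg = 5, geom = 2

Step 1 — factor the characteristic polynomial to read off the algebraic multiplicities:
  χ_A(x) = (x - 4)^5

Step 2 — compute geometric multiplicities via the rank-nullity identity g(λ) = n − rank(A − λI):
  rank(A − (4)·I) = 3, so dim ker(A − (4)·I) = n − 3 = 2

Summary:
  λ = 4: algebraic multiplicity = 5, geometric multiplicity = 2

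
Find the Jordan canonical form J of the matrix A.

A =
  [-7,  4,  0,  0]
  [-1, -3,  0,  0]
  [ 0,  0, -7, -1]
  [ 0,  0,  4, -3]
J_2(-5) ⊕ J_2(-5)

The characteristic polynomial is
  det(x·I − A) = x^4 + 20*x^3 + 150*x^2 + 500*x + 625 = (x + 5)^4

Eigenvalues and multiplicities (the geometric multiplicity of λ is n − rank(A − λI), which equals the number of Jordan blocks for λ):
  λ = -5: algebraic multiplicity = 4, geometric multiplicity = 2

Determining the block sizes for each eigenvalue:
  λ = -5: with am = 4 and gm = 2, the partition is not yet determined (e.g. several partitions of 4 into 2 parts exist). Let N = A − (-5)·I. Computing rank(N^1) = 2, rank(N^2) = 0; the number of blocks of size ≥ j is rank(N^{j−1}) − rank(N^j), giving [2, 2]. So we have 2 block(s) of size 2 → block sizes [2, 2]

Assembling the blocks gives a Jordan form
J =
  [-5,  1,  0,  0]
  [ 0, -5,  0,  0]
  [ 0,  0, -5,  1]
  [ 0,  0,  0, -5]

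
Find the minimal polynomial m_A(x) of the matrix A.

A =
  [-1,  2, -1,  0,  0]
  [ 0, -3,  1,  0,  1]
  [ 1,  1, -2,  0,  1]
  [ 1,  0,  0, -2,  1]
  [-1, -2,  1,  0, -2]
x^3 + 6*x^2 + 12*x + 8

The characteristic polynomial is χ_A(x) = (x + 2)^5, so the eigenvalues are known. The minimal polynomial is
  m_A(x) = Π_λ (x − λ)^{k_λ}
where k_λ is the size of the *largest* Jordan block for λ (equivalently, the smallest k with (A − λI)^k v = 0 for every generalised eigenvector v of λ).

  λ = -2: largest Jordan block has size 3, contributing (x + 2)^3

So m_A(x) = (x + 2)^3 = x^3 + 6*x^2 + 12*x + 8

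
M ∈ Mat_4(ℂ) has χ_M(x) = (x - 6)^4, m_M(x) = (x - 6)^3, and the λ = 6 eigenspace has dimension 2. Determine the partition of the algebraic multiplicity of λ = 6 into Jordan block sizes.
Block sizes for λ = 6: [3, 1]

Step 1 — from the characteristic polynomial, algebraic multiplicity of λ = 6 is 4. From dim ker(M − (6)·I) = 2, there are exactly 2 Jordan blocks for λ = 6.
Step 2 — from the minimal polynomial, the factor (x − 6)^3 tells us the largest block for λ = 6 has size 3.
Step 3 — with total size 4, 2 blocks, and largest block 3, the block sizes (in nonincreasing order) are [3, 1].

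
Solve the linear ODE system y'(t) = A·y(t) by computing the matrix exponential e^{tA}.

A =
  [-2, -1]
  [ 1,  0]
e^{tA} =
  [-t*exp(-t) + exp(-t), -t*exp(-t)]
  [t*exp(-t), t*exp(-t) + exp(-t)]

Strategy: write A = P · J · P⁻¹ where J is a Jordan canonical form, so e^{tA} = P · e^{tJ} · P⁻¹, and e^{tJ} can be computed block-by-block.

A has Jordan form
J =
  [-1,  1]
  [ 0, -1]
(up to reordering of blocks).

Per-block formulas:
  For a 2×2 Jordan block J_2(-1): exp(t · J_2(-1)) = e^(-1t)·(I + t·N), where N is the 2×2 nilpotent shift.

After assembling e^{tJ} and conjugating by P, we get:

e^{tA} =
  [-t*exp(-t) + exp(-t), -t*exp(-t)]
  [t*exp(-t), t*exp(-t) + exp(-t)]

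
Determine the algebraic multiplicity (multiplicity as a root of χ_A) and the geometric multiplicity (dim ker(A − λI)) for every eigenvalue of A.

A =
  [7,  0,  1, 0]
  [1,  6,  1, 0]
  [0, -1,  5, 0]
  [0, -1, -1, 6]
λ = 6: alg = 4, geom = 2

Step 1 — factor the characteristic polynomial to read off the algebraic multiplicities:
  χ_A(x) = (x - 6)^4

Step 2 — compute geometric multiplicities via the rank-nullity identity g(λ) = n − rank(A − λI):
  rank(A − (6)·I) = 2, so dim ker(A − (6)·I) = n − 2 = 2

Summary:
  λ = 6: algebraic multiplicity = 4, geometric multiplicity = 2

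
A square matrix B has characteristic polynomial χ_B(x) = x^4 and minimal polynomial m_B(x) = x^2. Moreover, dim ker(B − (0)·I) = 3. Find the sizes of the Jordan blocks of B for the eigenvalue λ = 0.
Block sizes for λ = 0: [2, 1, 1]

Step 1 — from the characteristic polynomial, algebraic multiplicity of λ = 0 is 4. From dim ker(B − (0)·I) = 3, there are exactly 3 Jordan blocks for λ = 0.
Step 2 — from the minimal polynomial, the factor (x − 0)^2 tells us the largest block for λ = 0 has size 2.
Step 3 — with total size 4, 3 blocks, and largest block 2, the block sizes (in nonincreasing order) are [2, 1, 1].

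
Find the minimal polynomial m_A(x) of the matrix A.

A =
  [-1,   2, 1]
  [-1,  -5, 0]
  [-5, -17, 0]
x^3 + 6*x^2 + 12*x + 8

The characteristic polynomial is χ_A(x) = (x + 2)^3, so the eigenvalues are known. The minimal polynomial is
  m_A(x) = Π_λ (x − λ)^{k_λ}
where k_λ is the size of the *largest* Jordan block for λ (equivalently, the smallest k with (A − λI)^k v = 0 for every generalised eigenvector v of λ).

  λ = -2: largest Jordan block has size 3, contributing (x + 2)^3

So m_A(x) = (x + 2)^3 = x^3 + 6*x^2 + 12*x + 8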